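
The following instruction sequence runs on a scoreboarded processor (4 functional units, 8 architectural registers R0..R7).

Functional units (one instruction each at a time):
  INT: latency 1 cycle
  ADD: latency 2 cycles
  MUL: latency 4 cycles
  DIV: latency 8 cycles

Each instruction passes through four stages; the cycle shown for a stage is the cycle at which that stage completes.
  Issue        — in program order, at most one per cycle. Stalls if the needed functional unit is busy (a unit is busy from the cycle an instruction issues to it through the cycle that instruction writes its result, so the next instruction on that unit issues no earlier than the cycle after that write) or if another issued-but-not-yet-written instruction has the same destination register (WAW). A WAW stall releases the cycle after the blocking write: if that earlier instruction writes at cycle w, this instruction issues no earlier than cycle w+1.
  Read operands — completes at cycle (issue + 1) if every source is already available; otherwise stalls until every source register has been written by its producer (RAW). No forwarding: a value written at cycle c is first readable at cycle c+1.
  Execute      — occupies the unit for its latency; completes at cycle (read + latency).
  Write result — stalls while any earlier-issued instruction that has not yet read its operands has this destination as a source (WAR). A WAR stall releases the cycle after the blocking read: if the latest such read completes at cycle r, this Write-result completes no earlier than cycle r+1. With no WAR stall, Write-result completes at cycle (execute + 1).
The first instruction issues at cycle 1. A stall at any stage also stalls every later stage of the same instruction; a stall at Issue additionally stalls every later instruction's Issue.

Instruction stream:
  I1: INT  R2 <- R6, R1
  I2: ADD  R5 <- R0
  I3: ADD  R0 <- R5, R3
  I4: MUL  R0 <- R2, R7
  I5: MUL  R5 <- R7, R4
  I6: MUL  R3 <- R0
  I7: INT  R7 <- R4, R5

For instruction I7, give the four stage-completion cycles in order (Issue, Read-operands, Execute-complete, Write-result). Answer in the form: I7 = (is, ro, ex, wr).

I7 = (27, 28, 29, 30)

I1  is:1  ro:2  ex:3  wr:4
I2  is:2  ro:3  ex:5  wr:6
I3  is:7  ro:8  ex:10  wr:11  — struct: ADD busy until I2 writes@6
I4  is:12  ro:13  ex:17  wr:18  — WAW R0: wait I3 write@11
I5  is:19  ro:20  ex:24  wr:25  — struct: MUL busy until I4 writes@18
I6  is:26  ro:27  ex:31  wr:32  — struct: MUL busy until I5 writes@25
I7  is:27  ro:28  ex:29  wr:30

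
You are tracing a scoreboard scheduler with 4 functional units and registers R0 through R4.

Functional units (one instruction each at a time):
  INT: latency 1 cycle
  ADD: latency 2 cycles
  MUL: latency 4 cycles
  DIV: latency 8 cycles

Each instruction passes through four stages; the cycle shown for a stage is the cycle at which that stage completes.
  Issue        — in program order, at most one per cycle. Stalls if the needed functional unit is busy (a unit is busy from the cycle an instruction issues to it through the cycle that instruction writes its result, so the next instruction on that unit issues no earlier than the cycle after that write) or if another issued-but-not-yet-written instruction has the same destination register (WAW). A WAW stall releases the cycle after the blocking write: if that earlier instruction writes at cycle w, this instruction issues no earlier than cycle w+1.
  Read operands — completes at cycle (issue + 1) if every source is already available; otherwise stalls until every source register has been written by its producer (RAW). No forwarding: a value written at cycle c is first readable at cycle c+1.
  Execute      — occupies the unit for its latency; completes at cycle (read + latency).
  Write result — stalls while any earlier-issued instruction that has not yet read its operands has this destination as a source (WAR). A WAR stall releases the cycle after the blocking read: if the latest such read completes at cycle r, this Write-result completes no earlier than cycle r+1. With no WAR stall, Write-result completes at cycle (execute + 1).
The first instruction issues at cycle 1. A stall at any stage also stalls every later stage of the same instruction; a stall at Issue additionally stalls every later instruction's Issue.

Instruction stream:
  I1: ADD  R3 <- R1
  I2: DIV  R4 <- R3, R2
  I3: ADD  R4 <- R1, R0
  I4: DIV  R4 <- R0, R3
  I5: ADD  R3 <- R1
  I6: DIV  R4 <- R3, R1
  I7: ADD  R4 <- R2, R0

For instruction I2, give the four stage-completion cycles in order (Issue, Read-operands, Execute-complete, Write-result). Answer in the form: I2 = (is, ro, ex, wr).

I2 = (2, 6, 14, 15)

[1] issue I1 (ADD)
[2] I1 read-ops | issue I2 (DIV)
[4] I1 finished on ADD
[5] I1→R3
[6] I2 read-ops
[14] I2 finished on DIV
[15] I2→R4
[16] issue I3 (ADD)
[17] I3 read-ops
[19] I3 finished on ADD
[20] I3→R4
[21] issue I4 (DIV)
[22] I4 read-ops | issue I5 (ADD)
[23] I5 read-ops
[25] I5 finished on ADD
[26] I5→R3
[30] I4 finished on DIV
[31] I4→R4
[32] issue I6 (DIV)
[33] I6 read-ops
[41] I6 finished on DIV
[42] I6→R4
[43] issue I7 (ADD)
[44] I7 read-ops
[46] I7 finished on ADD
[47] I7→R4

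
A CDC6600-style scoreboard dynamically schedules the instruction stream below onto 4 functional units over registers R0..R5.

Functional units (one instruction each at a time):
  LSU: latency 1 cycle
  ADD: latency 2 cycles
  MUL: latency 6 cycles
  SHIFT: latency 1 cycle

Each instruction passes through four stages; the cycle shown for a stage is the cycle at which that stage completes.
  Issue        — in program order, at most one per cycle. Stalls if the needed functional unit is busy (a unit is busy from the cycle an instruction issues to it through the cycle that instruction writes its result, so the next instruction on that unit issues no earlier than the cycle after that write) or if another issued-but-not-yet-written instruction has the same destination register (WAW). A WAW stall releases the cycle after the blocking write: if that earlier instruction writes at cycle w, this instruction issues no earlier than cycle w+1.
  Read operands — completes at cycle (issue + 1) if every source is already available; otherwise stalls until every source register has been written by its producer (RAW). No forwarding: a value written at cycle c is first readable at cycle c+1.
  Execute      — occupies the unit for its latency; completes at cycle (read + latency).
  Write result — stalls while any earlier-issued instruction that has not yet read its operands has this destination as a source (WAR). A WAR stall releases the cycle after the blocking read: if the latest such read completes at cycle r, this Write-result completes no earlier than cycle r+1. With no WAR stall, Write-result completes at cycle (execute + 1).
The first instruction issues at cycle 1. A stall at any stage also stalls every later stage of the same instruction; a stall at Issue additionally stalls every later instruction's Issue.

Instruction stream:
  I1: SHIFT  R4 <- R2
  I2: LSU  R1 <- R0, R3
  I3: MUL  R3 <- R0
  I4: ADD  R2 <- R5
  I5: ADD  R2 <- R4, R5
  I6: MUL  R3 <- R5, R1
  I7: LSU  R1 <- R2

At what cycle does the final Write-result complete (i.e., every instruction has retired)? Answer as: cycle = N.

t=1  I1 issues→SHIFT
t=2  I1 reads, I2 issues→LSU
t=3  I1 exec-done, I2 reads, I3 issues→MUL
t=4  I1 writes R4, I2 exec-done, I3 reads, I4 issues→ADD
t=5  I2 writes R1, I4 reads
t=7  I4 exec-done
t=8  I4 writes R2
t=9  I5 issues→ADD
t=10  I3 exec-done, I5 reads
t=11  I3 writes R3
t=12  I5 exec-done, I6 issues→MUL
t=13  I5 writes R2, I6 reads, I7 issues→LSU
t=14  I7 reads
t=15  I7 exec-done
t=16  I7 writes R1
t=19  I6 exec-done
t=20  I6 writes R3

cycle = 20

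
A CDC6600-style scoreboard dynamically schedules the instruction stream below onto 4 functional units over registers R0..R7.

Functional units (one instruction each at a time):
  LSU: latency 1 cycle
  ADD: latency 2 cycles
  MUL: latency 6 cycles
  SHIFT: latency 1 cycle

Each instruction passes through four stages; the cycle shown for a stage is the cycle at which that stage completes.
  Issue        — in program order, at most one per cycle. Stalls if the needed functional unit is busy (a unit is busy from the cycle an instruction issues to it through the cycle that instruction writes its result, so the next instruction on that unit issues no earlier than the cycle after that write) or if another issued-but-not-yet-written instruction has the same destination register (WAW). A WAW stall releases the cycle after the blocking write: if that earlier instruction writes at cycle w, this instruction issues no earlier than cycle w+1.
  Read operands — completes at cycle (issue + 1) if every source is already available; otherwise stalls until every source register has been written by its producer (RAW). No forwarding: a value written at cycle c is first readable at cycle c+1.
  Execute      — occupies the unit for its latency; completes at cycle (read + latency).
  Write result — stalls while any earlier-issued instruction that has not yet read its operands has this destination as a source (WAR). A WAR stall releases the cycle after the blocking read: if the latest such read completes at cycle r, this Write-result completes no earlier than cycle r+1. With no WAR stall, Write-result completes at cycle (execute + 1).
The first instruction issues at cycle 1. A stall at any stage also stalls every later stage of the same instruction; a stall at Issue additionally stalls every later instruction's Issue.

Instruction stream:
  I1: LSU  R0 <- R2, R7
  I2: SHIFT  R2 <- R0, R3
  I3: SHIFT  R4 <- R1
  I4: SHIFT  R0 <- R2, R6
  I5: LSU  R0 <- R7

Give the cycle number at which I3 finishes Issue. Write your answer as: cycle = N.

cycle 1: issue I1 (LSU)
cycle 2: I1 read-ops, issue I2 (SHIFT)
cycle 3: I1 finished on LSU
cycle 4: I1→R0
cycle 5: I2 read-ops
cycle 6: I2 finished on SHIFT
cycle 7: I2→R2
cycle 8: issue I3 (SHIFT)
cycle 9: I3 read-ops
cycle 10: I3 finished on SHIFT
cycle 11: I3→R4
cycle 12: issue I4 (SHIFT)
cycle 13: I4 read-ops
cycle 14: I4 finished on SHIFT
cycle 15: I4→R0
cycle 16: issue I5 (LSU)
cycle 17: I5 read-ops
cycle 18: I5 finished on LSU
cycle 19: I5→R0

cycle = 8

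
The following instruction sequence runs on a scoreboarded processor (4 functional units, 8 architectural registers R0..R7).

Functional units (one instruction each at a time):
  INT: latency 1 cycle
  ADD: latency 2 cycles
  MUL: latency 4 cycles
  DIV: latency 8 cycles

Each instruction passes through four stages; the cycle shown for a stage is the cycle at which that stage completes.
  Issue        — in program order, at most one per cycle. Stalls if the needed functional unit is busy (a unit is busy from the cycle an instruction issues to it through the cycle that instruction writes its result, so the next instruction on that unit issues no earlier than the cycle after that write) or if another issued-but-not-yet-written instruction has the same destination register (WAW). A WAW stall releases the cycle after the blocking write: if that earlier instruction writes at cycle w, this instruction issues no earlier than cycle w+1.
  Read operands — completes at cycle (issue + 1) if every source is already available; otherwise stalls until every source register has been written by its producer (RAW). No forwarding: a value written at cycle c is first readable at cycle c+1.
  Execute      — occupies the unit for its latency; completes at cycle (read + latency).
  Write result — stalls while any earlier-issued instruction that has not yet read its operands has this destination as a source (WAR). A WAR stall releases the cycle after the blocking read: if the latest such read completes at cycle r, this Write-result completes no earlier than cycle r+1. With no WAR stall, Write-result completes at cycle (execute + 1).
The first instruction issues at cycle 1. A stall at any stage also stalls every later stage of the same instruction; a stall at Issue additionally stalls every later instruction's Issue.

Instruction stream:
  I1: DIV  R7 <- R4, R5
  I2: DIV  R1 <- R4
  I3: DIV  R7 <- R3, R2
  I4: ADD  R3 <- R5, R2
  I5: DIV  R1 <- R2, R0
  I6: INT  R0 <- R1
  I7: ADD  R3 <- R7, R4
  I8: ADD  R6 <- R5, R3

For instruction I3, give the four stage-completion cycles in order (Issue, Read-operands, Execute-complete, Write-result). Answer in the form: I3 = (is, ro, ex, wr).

I3 = (23, 24, 32, 33)

t=1  I1 dispatched to DIV
t=2  I1 operands ready
t=10  I1 complete
t=11  R7←I1
t=12  I2 dispatched to DIV
t=13  I2 operands ready
t=21  I2 complete
t=22  R1←I2
t=23  I3 dispatched to DIV
t=24  I3 operands ready · I4 dispatched to ADD
t=25  I4 operands ready
t=27  I4 complete
t=28  R3←I4
t=32  I3 complete
t=33  R7←I3
t=34  I5 dispatched to DIV
t=35  I5 operands ready · I6 dispatched to INT
t=36  I7 dispatched to ADD
t=37  I7 operands ready
t=39  I7 complete
t=40  R3←I7
t=41  I8 dispatched to ADD
t=42  I8 operands ready
t=43  I5 complete
t=44  R1←I5 · I8 complete
t=45  I6 operands ready · R6←I8
t=46  I6 complete
t=47  R0←I6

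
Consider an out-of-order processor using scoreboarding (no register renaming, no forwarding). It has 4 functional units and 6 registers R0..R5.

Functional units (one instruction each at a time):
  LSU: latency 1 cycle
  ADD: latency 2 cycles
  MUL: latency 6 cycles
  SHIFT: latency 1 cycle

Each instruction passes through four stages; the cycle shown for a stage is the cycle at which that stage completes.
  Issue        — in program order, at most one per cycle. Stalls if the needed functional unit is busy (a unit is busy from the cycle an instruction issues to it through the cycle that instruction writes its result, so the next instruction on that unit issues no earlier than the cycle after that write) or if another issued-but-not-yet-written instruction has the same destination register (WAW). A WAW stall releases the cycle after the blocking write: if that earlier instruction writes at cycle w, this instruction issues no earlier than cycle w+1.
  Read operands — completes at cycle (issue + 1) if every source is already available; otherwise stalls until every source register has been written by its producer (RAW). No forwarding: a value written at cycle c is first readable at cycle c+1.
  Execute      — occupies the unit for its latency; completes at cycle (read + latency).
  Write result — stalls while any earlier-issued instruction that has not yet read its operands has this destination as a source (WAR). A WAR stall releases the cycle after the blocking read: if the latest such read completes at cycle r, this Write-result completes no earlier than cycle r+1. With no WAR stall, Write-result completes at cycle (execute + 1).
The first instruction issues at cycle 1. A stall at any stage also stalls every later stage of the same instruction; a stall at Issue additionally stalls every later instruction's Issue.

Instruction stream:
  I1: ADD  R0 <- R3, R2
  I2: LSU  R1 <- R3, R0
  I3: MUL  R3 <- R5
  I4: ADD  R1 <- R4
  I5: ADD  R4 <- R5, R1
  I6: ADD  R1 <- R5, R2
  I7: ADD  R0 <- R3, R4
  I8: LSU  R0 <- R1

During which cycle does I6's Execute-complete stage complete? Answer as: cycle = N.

cycle 1: I1→ADD
cycle 2: I1 RO; I2→LSU
cycle 3: I3→MUL
cycle 4: I1 EX; I3 RO
cycle 5: I1 WR R0
cycle 6: I2 RO
cycle 7: I2 EX
cycle 8: I2 WR R1
cycle 9: I4→ADD
cycle 10: I3 EX; I4 RO
cycle 11: I3 WR R3
cycle 12: I4 EX
cycle 13: I4 WR R1
cycle 14: I5→ADD
cycle 15: I5 RO
cycle 17: I5 EX
cycle 18: I5 WR R4
cycle 19: I6→ADD
cycle 20: I6 RO
cycle 22: I6 EX
cycle 23: I6 WR R1
cycle 24: I7→ADD
cycle 25: I7 RO
cycle 27: I7 EX
cycle 28: I7 WR R0
cycle 29: I8→LSU
cycle 30: I8 RO
cycle 31: I8 EX
cycle 32: I8 WR R0

cycle = 22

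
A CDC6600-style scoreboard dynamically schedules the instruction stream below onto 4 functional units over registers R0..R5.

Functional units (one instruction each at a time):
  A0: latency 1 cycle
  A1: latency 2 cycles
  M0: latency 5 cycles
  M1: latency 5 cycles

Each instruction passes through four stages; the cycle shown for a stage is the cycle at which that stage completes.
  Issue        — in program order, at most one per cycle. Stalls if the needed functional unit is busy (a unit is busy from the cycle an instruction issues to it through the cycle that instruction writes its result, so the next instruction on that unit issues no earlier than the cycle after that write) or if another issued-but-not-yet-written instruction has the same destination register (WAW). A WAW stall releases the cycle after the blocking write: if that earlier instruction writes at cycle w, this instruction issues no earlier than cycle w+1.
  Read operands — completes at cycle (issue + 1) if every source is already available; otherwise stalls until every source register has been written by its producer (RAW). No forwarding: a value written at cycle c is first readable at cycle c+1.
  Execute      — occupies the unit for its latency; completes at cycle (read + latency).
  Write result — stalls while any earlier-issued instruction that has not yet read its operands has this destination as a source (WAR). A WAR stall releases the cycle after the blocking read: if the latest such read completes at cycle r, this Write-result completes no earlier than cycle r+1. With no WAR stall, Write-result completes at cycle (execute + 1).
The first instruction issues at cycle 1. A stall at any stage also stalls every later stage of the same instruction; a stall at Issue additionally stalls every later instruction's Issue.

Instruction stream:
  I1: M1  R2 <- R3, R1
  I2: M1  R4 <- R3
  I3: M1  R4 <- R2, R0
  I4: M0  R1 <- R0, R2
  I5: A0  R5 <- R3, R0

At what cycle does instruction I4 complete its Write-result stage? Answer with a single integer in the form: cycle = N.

cycle = 25

t=1  I1→M1
t=2  I1 RO
t=7  I1 EX
t=8  I1 WR R2
t=9  I2→M1
t=10  I2 RO
t=15  I2 EX
t=16  I2 WR R4
t=17  I3→M1
t=18  I3 RO, I4→M0
t=19  I4 RO, I5→A0
t=20  I5 RO
t=21  I5 EX
t=22  I5 WR R5
t=23  I3 EX
t=24  I3 WR R4, I4 EX
t=25  I4 WR R1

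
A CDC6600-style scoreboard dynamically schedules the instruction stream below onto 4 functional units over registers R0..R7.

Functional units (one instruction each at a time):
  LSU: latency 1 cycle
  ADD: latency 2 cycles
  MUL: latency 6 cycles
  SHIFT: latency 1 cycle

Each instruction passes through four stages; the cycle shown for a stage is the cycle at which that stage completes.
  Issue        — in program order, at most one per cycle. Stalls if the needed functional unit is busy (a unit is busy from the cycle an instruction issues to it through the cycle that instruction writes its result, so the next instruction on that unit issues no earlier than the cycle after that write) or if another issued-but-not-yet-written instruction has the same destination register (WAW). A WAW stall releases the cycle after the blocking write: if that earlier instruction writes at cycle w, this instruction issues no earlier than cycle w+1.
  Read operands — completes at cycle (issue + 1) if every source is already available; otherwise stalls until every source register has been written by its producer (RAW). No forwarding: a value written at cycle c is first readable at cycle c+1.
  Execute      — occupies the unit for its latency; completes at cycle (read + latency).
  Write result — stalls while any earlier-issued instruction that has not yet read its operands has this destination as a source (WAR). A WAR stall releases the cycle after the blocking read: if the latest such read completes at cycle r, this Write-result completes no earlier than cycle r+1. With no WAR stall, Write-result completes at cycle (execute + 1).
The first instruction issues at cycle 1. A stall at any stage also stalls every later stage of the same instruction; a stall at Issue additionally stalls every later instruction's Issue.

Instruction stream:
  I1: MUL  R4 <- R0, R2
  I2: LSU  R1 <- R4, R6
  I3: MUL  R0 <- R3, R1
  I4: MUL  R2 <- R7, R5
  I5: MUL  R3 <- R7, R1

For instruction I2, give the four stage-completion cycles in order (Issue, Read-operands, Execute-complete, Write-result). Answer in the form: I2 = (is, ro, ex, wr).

I2 = (2, 10, 11, 12)

cycle 1: I1 issues→MUL
cycle 2: I1 reads | I2 issues→LSU
cycle 8: I1 exec-done
cycle 9: I1 writes R4
cycle 10: I2 reads | I3 issues→MUL
cycle 11: I2 exec-done
cycle 12: I2 writes R1
cycle 13: I3 reads
cycle 19: I3 exec-done
cycle 20: I3 writes R0
cycle 21: I4 issues→MUL
cycle 22: I4 reads
cycle 28: I4 exec-done
cycle 29: I4 writes R2
cycle 30: I5 issues→MUL
cycle 31: I5 reads
cycle 37: I5 exec-done
cycle 38: I5 writes R3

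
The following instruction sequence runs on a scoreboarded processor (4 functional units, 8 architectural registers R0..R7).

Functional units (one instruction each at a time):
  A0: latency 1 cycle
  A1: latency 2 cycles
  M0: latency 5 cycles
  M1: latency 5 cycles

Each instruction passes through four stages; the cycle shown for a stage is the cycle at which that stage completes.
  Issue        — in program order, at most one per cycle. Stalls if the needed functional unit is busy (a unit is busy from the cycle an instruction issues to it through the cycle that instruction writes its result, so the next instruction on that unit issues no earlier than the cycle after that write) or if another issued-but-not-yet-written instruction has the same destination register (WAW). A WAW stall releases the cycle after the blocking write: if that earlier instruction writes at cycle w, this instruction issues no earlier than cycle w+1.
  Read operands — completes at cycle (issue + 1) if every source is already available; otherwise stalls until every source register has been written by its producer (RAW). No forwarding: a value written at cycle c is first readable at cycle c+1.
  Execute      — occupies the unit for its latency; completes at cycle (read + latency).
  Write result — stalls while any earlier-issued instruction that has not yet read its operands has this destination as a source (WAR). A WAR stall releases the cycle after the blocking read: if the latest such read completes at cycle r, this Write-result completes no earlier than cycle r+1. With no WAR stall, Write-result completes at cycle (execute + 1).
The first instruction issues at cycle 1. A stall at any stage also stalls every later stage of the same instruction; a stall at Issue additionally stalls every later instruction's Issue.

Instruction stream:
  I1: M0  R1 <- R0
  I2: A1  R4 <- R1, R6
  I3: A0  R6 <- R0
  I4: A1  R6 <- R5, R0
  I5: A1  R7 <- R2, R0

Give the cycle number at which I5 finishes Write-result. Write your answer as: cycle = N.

cycle = 22

[1] I1 issues→M0
[2] I1 reads; I2 issues→A1
[3] I3 issues→A0
[4] I3 reads
[5] I3 exec-done
[7] I1 exec-done
[8] I1 writes R1
[9] I2 reads
[10] I3 writes R6
[11] I2 exec-done
[12] I2 writes R4
[13] I4 issues→A1
[14] I4 reads
[16] I4 exec-done
[17] I4 writes R6
[18] I5 issues→A1
[19] I5 reads
[21] I5 exec-done
[22] I5 writes R7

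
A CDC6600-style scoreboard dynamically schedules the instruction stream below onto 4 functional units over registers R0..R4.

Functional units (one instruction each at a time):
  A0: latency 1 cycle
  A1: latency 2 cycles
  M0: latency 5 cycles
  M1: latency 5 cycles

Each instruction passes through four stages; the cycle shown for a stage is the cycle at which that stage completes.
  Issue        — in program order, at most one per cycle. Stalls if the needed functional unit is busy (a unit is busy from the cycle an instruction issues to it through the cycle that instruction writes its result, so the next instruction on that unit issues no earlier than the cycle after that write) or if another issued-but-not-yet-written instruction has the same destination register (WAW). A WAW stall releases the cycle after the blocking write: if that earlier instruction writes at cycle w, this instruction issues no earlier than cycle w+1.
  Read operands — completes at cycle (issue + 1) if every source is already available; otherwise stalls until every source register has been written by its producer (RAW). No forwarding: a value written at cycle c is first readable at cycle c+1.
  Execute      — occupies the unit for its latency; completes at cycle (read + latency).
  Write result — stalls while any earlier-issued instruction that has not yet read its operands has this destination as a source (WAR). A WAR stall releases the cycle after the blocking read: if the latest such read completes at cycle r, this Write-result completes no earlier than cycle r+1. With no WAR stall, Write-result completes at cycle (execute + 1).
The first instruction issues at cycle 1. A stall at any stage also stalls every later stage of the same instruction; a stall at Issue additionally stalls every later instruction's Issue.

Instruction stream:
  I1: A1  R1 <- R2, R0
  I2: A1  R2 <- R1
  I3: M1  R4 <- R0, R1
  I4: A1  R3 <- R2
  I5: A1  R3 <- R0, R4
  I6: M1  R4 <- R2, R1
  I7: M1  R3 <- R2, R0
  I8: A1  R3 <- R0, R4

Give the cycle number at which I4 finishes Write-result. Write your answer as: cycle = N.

cycle = 15

I1: IS=1 RO=2 EX=4 WR=5
I2: IS=6 RO=7 EX=9 WR=10  [struct: A1 busy until I1 writes@5]
I3: IS=7 RO=8 EX=13 WR=14
I4: IS=11 RO=12 EX=14 WR=15  [struct: A1 busy until I2 writes@10]
I5: IS=16 RO=17 EX=19 WR=20  [struct: A1 busy until I4 writes@15]
I6: IS=17 RO=18 EX=23 WR=24
I7: IS=25 RO=26 EX=31 WR=32  [struct: M1 busy until I6 writes@24]
I8: IS=33 RO=34 EX=36 WR=37  [WAW R3: wait I7 write@32]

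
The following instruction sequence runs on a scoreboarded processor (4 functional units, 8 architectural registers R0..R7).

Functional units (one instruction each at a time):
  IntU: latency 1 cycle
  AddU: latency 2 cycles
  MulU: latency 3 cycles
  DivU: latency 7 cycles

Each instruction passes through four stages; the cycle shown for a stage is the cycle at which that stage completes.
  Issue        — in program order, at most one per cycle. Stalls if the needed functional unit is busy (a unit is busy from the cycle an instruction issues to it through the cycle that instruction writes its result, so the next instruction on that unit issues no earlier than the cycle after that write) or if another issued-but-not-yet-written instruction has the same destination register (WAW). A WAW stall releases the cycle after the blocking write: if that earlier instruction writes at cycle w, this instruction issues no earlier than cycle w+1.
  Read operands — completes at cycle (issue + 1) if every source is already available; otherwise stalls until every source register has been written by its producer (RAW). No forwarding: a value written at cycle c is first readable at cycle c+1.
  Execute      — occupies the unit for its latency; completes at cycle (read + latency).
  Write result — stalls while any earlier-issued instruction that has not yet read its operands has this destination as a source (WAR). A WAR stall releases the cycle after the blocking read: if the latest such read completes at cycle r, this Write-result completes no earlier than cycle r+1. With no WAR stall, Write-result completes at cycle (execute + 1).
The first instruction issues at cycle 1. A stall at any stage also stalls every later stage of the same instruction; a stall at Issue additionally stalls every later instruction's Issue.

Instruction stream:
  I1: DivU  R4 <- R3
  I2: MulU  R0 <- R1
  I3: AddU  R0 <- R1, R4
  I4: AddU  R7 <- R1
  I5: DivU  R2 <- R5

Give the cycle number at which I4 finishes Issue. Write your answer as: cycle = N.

cycle = 15

[1] issue I1 (DivU)
[2] I1 read-ops | issue I2 (MulU)
[3] I2 read-ops
[6] I2 finished on MulU
[7] I2→R0
[8] issue I3 (AddU)
[9] I1 finished on DivU
[10] I1→R4
[11] I3 read-ops
[13] I3 finished on AddU
[14] I3→R0
[15] issue I4 (AddU)
[16] I4 read-ops | issue I5 (DivU)
[17] I5 read-ops
[18] I4 finished on AddU
[19] I4→R7
[24] I5 finished on DivU
[25] I5→R2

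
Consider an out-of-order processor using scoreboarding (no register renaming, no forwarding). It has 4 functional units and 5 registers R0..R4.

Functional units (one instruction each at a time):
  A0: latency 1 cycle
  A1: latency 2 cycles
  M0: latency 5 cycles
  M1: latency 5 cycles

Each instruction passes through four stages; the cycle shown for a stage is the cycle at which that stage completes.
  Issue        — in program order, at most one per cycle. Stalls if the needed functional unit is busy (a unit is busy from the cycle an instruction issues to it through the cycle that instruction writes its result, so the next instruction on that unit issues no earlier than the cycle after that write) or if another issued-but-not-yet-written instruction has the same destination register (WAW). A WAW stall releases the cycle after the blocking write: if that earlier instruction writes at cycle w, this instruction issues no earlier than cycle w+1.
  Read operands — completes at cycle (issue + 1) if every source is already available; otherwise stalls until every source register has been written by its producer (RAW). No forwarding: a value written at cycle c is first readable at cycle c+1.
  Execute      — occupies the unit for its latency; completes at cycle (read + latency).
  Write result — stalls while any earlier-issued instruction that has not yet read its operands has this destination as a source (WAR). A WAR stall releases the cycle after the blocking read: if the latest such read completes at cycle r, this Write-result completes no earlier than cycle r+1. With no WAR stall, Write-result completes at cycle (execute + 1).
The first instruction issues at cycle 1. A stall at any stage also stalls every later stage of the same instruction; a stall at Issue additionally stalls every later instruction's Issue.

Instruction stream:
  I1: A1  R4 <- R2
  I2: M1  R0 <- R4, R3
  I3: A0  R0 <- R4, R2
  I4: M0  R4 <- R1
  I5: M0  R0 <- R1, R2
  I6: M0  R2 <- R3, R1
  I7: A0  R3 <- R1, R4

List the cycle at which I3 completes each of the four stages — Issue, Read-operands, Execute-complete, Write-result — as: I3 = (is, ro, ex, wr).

  I1 | 1 | 2 | 4 | 5
  I2 | 2 | 6 | 11 | 12   RAW R4: wait I1 write@5
  I3 | 13 | 14 | 15 | 16   WAW R0: wait I2 write@12
  I4 | 14 | 15 | 20 | 21
  I5 | 22 | 23 | 28 | 29   struct: M0 busy until I4 writes@21
  I6 | 30 | 31 | 36 | 37   struct: M0 busy until I5 writes@29
  I7 | 31 | 32 | 33 | 34

I3 = (13, 14, 15, 16)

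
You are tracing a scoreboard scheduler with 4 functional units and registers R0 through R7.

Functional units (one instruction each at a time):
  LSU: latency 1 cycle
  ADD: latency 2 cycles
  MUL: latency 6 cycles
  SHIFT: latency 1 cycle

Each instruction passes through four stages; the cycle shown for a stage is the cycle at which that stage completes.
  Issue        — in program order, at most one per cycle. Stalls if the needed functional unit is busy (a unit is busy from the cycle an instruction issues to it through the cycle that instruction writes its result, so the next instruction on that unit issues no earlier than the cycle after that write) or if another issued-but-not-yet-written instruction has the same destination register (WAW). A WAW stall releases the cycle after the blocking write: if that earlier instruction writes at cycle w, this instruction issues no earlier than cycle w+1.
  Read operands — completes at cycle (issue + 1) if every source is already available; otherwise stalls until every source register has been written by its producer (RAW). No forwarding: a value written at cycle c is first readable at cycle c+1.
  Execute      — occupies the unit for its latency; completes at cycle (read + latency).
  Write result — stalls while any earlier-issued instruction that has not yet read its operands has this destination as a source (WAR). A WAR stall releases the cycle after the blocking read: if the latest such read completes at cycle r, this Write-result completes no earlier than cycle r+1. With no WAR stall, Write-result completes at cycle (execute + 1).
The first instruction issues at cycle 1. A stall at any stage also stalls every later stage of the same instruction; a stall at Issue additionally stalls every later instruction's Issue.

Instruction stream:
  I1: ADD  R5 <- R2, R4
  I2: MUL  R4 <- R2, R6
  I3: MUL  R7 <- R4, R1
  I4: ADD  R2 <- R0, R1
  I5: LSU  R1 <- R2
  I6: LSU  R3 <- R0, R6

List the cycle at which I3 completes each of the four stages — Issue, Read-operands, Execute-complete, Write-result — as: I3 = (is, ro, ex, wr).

I3 = (11, 12, 18, 19)

I1: IS=1 RO=2 EX=4 WR=5
I2: IS=2 RO=3 EX=9 WR=10
I3: IS=11 RO=12 EX=18 WR=19  [struct: MUL busy until I2 writes@10]
I4: IS=12 RO=13 EX=15 WR=16
I5: IS=13 RO=17 EX=18 WR=19  [RAW R2: wait I4 write@16]
I6: IS=20 RO=21 EX=22 WR=23  [struct: LSU busy until I5 writes@19]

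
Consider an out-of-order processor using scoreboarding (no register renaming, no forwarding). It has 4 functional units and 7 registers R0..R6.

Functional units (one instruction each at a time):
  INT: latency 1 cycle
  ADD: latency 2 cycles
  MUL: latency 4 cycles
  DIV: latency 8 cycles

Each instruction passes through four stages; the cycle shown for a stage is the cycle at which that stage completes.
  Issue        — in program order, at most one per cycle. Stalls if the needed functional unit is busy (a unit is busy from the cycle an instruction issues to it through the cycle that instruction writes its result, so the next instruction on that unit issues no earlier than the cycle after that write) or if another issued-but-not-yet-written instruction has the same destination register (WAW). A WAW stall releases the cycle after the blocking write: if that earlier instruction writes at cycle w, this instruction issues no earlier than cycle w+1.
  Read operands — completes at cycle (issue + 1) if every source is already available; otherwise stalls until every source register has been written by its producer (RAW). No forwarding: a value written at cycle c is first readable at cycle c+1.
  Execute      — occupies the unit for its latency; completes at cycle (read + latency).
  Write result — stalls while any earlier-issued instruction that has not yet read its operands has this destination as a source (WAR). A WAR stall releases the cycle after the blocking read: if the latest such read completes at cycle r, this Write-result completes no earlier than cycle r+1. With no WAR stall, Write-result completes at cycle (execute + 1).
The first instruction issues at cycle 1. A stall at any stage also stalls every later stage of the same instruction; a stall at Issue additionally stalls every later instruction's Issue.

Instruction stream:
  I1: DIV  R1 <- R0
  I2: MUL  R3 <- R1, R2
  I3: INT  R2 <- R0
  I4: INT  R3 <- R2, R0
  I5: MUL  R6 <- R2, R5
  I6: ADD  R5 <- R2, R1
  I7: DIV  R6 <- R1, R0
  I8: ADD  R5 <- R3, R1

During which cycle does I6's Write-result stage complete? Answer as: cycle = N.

cycle = 24

[1] issue I1 (DIV)
[2] I1 read-ops, issue I2 (MUL)
[3] issue I3 (INT)
[4] I3 read-ops
[5] I3 finished on INT
[10] I1 finished on DIV
[11] I1→R1
[12] I2 read-ops
[13] I3→R2
[16] I2 finished on MUL
[17] I2→R3
[18] issue I4 (INT)
[19] I4 read-ops, issue I5 (MUL)
[20] I4 finished on INT, I5 read-ops, issue I6 (ADD)
[21] I4→R3, I6 read-ops
[23] I6 finished on ADD
[24] I5 finished on MUL, I6→R5
[25] I5→R6
[26] issue I7 (DIV)
[27] I7 read-ops, issue I8 (ADD)
[28] I8 read-ops
[30] I8 finished on ADD
[31] I8→R5
[35] I7 finished on DIV
[36] I7→R6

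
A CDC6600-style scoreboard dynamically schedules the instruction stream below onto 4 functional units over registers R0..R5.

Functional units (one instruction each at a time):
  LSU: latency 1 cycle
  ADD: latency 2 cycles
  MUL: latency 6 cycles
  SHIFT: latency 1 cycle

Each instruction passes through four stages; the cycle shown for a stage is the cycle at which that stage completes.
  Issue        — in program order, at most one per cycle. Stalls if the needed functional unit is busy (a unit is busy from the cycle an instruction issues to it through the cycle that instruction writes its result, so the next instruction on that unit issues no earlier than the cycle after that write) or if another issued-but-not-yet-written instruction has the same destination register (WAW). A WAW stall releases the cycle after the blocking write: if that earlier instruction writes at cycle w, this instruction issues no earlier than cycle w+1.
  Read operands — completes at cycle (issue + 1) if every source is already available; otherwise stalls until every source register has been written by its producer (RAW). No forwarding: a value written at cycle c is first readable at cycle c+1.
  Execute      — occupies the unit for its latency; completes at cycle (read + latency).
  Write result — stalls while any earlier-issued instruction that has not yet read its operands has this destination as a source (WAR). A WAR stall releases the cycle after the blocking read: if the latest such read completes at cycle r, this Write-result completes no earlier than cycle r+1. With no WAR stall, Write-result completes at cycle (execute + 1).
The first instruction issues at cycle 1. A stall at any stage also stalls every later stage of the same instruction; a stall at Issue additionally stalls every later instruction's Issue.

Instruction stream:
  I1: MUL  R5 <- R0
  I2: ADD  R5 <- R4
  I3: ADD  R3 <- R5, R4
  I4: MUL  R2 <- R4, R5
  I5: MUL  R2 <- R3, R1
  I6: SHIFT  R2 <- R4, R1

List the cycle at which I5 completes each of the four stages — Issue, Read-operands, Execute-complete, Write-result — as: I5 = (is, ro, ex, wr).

I5 = (25, 26, 32, 33)

c1: I1 dispatched to MUL
c2: I1 operands ready
c8: I1 complete
c9: R5←I1
c10: I2 dispatched to ADD
c11: I2 operands ready
c13: I2 complete
c14: R5←I2
c15: I3 dispatched to ADD
c16: I3 operands ready, I4 dispatched to MUL
c17: I4 operands ready
c18: I3 complete
c19: R3←I3
c23: I4 complete
c24: R2←I4
c25: I5 dispatched to MUL
c26: I5 operands ready
c32: I5 complete
c33: R2←I5
c34: I6 dispatched to SHIFT
c35: I6 operands ready
c36: I6 complete
c37: R2←I6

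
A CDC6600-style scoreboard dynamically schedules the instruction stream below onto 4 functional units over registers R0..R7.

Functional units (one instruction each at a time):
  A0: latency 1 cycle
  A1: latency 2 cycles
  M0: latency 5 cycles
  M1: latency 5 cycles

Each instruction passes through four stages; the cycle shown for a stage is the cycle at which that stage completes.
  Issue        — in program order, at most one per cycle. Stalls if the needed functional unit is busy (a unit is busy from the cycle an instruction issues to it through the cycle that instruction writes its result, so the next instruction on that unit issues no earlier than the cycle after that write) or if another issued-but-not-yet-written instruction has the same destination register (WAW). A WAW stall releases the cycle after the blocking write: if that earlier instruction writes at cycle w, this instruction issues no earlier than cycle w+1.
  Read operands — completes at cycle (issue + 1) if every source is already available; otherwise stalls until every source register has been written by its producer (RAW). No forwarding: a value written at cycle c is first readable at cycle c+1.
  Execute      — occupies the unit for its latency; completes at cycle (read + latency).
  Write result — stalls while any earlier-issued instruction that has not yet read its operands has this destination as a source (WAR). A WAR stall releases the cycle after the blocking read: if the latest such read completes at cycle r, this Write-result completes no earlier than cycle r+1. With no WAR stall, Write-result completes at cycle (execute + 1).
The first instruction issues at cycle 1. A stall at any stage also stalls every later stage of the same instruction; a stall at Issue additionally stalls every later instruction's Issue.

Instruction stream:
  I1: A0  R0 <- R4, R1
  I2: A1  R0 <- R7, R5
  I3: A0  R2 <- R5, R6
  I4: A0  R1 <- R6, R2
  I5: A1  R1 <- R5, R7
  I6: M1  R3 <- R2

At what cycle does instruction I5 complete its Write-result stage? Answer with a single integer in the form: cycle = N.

c1: I1 dispatched to A0
c2: I1 operands ready
c3: I1 complete
c4: R0←I1
c5: I2 dispatched to A1
c6: I2 operands ready | I3 dispatched to A0
c7: I3 operands ready
c8: I2 complete | I3 complete
c9: R0←I2 | R2←I3
c10: I4 dispatched to A0
c11: I4 operands ready
c12: I4 complete
c13: R1←I4
c14: I5 dispatched to A1
c15: I5 operands ready | I6 dispatched to M1
c16: I6 operands ready
c17: I5 complete
c18: R1←I5
c21: I6 complete
c22: R3←I6

cycle = 18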